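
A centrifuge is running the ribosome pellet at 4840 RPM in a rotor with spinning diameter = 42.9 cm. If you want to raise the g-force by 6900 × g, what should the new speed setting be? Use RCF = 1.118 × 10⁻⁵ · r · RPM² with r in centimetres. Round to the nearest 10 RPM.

7220 RPM

r = 42.9 / 2 = 21.45 cm
Current RCF = 1.118 × 10⁻⁵ × 21.45 × (4840)² = 1.118 × 10⁻⁵ × 21.45 × 23,425,600 ≈ 5,617.7 × g
Target RCF = 5,617.7 + 6,900 = 12,517.7 × g
N² = 12,517.7 / (23.9811 × 10⁻⁵) = 52,198,189
N ≈ √52,198,189 ≈ 7,224.8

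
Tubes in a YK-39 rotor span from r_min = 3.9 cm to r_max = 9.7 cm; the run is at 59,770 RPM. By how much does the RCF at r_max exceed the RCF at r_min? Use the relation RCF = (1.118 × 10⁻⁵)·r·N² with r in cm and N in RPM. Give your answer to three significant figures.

≈ 232000 × g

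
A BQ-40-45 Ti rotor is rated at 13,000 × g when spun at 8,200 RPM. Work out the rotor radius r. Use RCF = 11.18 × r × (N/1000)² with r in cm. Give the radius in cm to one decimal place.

17.3 cm

13000 = 11.18 × r × (8.2)²
r = 13000 / (11.18 × 67.24) = 13000 / 751.7432 ≈ 17.293 cm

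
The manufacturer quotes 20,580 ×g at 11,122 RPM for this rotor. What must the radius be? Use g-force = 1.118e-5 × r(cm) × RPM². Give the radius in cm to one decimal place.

20580 = 1.118 × 10⁻⁵ × r × (11122)²
r = 20580 / (1.118 × 10⁻⁵ × 123,698,884) = 20580 / 1382.954 ≈ 14.881 cm

14.9 cm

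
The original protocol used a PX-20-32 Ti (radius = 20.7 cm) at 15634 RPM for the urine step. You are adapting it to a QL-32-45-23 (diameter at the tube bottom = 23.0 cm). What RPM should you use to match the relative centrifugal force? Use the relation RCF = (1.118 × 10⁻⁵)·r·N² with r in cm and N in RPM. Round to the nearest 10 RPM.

≈ 20980 RPM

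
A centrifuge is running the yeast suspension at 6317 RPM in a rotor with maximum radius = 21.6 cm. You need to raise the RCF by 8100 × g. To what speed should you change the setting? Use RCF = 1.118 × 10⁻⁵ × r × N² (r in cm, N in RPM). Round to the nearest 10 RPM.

8570 RPM

Current RCF = 1.118 × 10⁻⁵ × 21.6 × (6317)² = 1.118 × 10⁻⁵ × 21.6 × 39,904,489 ≈ 9,636.5 × g
Target RCF = 9,636.5 + 8,100 = 17,736.5 × g
N² = 17,736.5 / (24.1488 × 10⁻⁵) = 73,446,714
N ≈ √73,446,714 ≈ 8,570.1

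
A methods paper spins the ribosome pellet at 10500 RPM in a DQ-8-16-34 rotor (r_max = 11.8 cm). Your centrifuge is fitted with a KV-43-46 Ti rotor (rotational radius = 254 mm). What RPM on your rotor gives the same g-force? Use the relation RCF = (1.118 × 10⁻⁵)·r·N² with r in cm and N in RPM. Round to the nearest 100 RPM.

≈ 7200 RPM

RCF = 1.118 × 10⁻⁵ × r × N²
RCF_original = 1.118 × 10⁻⁵ × 11.8 × (10500)² = 1.118 × 10⁻⁵ × 11.8 × 110,250,000 ≈ 14,544.6 × g
Your rotor: r = 254 mm = 25.4 cm
14,544.6 = 1.118 × 10⁻⁵ × 25.4 × N²
N² = 14,544.6 / (28.3972 × 10⁻⁵) = 51,218,430
N ≈ √51,218,430 ≈ 7,156.7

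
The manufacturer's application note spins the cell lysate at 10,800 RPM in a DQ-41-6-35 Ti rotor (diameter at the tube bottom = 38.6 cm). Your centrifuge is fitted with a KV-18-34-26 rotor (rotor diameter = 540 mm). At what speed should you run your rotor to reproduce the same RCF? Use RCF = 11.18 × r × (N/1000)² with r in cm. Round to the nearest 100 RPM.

≈ 9100 RPM

Original rotor: r = 38.6 / 2 = 19.3 cm
RCF_original = 11.18 × 19.3 × (10.8)² = 11.18 × 19.3 × 116.64 ≈ 25,167.9 × g
Your rotor: r = 540 mm / 2 = 270 mm = 27 cm
25,167.9 = 11.18 × 27 × (N/1000)²
(N/1000)² = 25,167.9 / 301.86 = 83.37607
N = 1000 × √83.37607 ≈ 9,131.0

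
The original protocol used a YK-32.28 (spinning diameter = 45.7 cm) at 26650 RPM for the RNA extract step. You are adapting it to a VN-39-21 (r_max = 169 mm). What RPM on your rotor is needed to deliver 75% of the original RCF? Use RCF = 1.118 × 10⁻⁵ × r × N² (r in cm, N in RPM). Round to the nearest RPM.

Original rotor: r = 45.7 / 2 = 22.85 cm
RCF_original = 1.118 × 10⁻⁵ × 22.85 × (26650)² = 1.118 × 10⁻⁵ × 22.85 × 710,222,500 ≈ 181,435.6 × g
Target RCF = 0.75 × 181,435.6 ≈ 136,076.7 × g
Your rotor: r = 169 mm = 16.9 cm
136,076.7 = 1.118 × 10⁻⁵ × 16.9 × N²
N² = 136,076.7 / (18.8942 × 10⁻⁵) = 720,203,555
N ≈ √720,203,555 ≈ 26,836.6

≈ 26837 RPM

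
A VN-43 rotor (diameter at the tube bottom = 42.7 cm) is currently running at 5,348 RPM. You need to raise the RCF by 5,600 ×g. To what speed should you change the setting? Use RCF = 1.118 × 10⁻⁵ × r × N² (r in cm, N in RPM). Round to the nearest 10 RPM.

r = 42.7 / 2 = 21.35 cm
Current RCF = 1.118 × 10⁻⁵ × 21.35 × (5348)² = 1.118 × 10⁻⁵ × 21.35 × 28,601,104 ≈ 6,826.9 × g
Target RCF = 6,826.9 + 5,600 = 12,426.9 × g
N² = 12,426.9 / (23.8693 × 10⁻⁵) = 52,062,272
N ≈ √52,062,272 ≈ 7,215.4

7220 RPM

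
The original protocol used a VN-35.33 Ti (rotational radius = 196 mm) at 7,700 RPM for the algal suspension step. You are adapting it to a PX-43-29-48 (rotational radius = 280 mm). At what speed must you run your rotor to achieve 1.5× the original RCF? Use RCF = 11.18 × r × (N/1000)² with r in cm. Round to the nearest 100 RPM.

Original rotor: r = 196 mm = 19.6 cm
RCF_original = 11.18 × 19.6 × (7.7)² = 11.18 × 19.6 × 59.29 ≈ 12,992.1 × g
Target RCF = 1.5 × 12,992.1 ≈ 19,488.2 × g
Your rotor: r = 280 mm = 28.0 cm
19,488.2 = 11.18 × 28 × (N/1000)²
(N/1000)² = 19,488.2 / 313.04 = 62.25466
N = 1000 × √62.25466 ≈ 7,890.2

7900 RPM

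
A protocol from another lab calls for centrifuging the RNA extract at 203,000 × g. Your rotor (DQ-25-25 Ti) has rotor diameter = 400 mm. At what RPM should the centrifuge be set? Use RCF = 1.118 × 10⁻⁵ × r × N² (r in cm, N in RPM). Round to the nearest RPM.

N ≈ 30131 RPM

r = 400 mm / 2 = 200 mm = 20 cm
RCF = 1.118 × 10⁻⁵ × r × N²
203,000 = 1.118 × 10⁻⁵ × 20 × N²
N² = 203,000 / (22.36 × 10⁻⁵) = 907,871,199
N ≈ √907,871,199 ≈ 30,130.9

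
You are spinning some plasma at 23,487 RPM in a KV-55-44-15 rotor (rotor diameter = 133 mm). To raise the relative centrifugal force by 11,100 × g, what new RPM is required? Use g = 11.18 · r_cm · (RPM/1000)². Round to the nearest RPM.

r = 133 mm / 2 = 66.5 mm = 6.65 cm
Current RCF = 11.18 × 6.65 × (23.487)² = 11.18 × 6.65 × 551.639169 ≈ 41,012.7 × g
Target RCF = 41,012.7 + 11,100 = 52,112.7 × g
(N/1000)² = 52,112.7 / 74.347 = 700.9388
N = 1000 × √700.9388 ≈ 26,475.2

26475 RPM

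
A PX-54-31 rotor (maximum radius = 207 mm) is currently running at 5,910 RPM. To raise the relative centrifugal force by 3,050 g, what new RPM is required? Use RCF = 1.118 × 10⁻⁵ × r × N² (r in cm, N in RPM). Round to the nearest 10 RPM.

r = 207 mm = 20.7 cm
Current RCF = 1.118 × 10⁻⁵ × 20.7 × (5910)² = 1.118 × 10⁻⁵ × 20.7 × 34,928,100 ≈ 8,083.3 × g
Target RCF = 8,083.3 + 3,050 = 11,133.3 × g
N² = 11,133.3 / (23.1426 × 10⁻⁵) = 48,107,386
N ≈ √48,107,386 ≈ 6,935.9

6940 RPM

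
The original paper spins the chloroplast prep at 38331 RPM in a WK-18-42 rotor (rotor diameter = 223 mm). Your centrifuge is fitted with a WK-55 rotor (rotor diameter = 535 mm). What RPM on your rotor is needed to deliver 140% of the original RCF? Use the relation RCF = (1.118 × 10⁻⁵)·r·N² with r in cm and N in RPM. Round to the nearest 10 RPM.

≈ 29280 RPM

Original rotor: r = 223 mm / 2 = 111.5 mm = 11.15 cm
RCF_original = 1.118 × 10⁻⁵ × 11.15 × (38331)² = 1.118 × 10⁻⁵ × 11.15 × 1,469,265,561 ≈ 183,154.2 × g
Target RCF = 1.4 × 183,154.2 ≈ 256,415.9 × g
Your rotor: r = 535 mm / 2 = 267.5 mm = 26.75 cm
256,415.9 = 1.118 × 10⁻⁵ × 26.75 × N²
N² = 256,415.9 / (29.9065 × 10⁻⁵) = 857,391,871
N ≈ √857,391,871 ≈ 29,281.3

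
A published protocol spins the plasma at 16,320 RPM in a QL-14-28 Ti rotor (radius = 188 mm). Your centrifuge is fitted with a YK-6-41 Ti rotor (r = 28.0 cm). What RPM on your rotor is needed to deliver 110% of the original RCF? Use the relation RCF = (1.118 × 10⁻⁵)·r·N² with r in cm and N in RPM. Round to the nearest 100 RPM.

Original rotor: r = 188 mm = 18.8 cm
RCF_original = 1.118 × 10⁻⁵ × 18.8 × (16320)² = 1.118 × 10⁻⁵ × 18.8 × 266,342,400 ≈ 55,980.9 × g
Target RCF = 1.1 × 55,980.9 ≈ 61,579 × g
61,579 = 1.118 × 10⁻⁵ × 28 × N²
N² = 61,579 / (31.304 × 10⁻⁵) = 196,712,880
N ≈ √196,712,880 ≈ 14,025.4

≈ 14000 RPM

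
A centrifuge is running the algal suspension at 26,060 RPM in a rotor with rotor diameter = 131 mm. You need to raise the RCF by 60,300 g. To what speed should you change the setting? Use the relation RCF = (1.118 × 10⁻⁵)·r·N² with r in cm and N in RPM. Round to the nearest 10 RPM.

N₂ ≈ 38760 RPM

r = 131 mm / 2 = 65.5 mm = 6.55 cm
Current RCF = 1.118 × 10⁻⁵ × 6.55 × (26060)² = 1.118 × 10⁻⁵ × 6.55 × 679,123,600 ≈ 49,731.5 × g
Target RCF = 49,731.5 + 60,300 = 110,031.5 × g
N² = 110,031.5 / (7.3229 × 10⁻⁵) = 1,502,567,289
N ≈ √1,502,567,289 ≈ 38,763.0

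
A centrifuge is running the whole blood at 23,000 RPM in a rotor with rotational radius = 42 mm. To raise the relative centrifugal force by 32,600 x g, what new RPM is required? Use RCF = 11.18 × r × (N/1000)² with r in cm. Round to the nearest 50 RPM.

N₂ ≈ 35000 RPM

r = 42 mm = 4.2 cm
Current RCF = 11.18 × 4.2 × (23)² = 11.18 × 4.2 × 529 ≈ 24,839.7 × g
Target RCF = 24,839.7 + 32,600 = 57,439.7 × g
(N/1000)² = 57,439.7 / 46.956 = 1223.266
N = 1000 × √1223.266 ≈ 34,975.2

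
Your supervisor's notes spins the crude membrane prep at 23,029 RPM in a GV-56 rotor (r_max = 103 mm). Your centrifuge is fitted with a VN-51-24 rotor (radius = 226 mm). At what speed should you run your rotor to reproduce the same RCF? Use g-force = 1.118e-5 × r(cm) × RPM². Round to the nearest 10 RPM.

≈ 15550 RPM

Original rotor: r = 103 mm = 10.3 cm
RCF = 1.118 × 10⁻⁵ × r × N²
RCF_original = 1.118 × 10⁻⁵ × 10.3 × (23029)² = 1.118 × 10⁻⁵ × 10.3 × 530,334,841 ≈ 61,070.2 × g
Your rotor: r = 226 mm = 22.6 cm
61,070.2 = 1.118 × 10⁻⁵ × 22.6 × N²
N² = 61,070.2 / (25.2668 × 10⁻⁵) = 241,701,363
N ≈ √241,701,363 ≈ 15,546.7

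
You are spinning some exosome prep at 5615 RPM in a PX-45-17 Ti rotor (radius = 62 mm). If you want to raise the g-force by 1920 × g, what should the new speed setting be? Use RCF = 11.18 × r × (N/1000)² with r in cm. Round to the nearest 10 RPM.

N₂ ≈ 7700 RPM

r = 62 mm = 6.2 cm
Current RCF = 11.18 × 6.2 × (5.615)² = 11.18 × 6.2 × 31.528225 ≈ 2,185.4 × g
Target RCF = 2,185.4 + 1,920 = 4,105.4 × g
(N/1000)² = 4,105.4 / 69.316 = 59.22731
N = 1000 × √59.22731 ≈ 7,695.9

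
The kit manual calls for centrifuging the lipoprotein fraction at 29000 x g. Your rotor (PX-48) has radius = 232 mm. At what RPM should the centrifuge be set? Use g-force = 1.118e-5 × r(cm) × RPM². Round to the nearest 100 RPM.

N ≈ 10600 RPM

r = 232 mm = 23.2 cm
29,000 = 1.118 × 10⁻⁵ × 23.2 × N²
N² = 29,000 / (25.9376 × 10⁻⁵) = 111,806,798
N ≈ √111,806,798 ≈ 10,573.9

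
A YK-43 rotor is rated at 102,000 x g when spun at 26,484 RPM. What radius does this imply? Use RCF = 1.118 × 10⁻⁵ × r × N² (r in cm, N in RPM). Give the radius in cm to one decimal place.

r ≈ 13.0 cm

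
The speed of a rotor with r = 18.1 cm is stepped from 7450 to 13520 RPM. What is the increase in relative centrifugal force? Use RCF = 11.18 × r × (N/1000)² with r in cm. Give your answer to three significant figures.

≈ 25800 ×g

RCF₁ = 11.18 × 18.1 × (7.45)² = 11.18 × 18.1 × 55.5025 ≈ 11,231.4 × g
RCF₂ = 11.18 × 18.1 × (13.52)² = 11.18 × 18.1 × 182.7904 ≈ 36,989.1 × g
Increase = 36,989.1 − 11,231.4 = 25,757.7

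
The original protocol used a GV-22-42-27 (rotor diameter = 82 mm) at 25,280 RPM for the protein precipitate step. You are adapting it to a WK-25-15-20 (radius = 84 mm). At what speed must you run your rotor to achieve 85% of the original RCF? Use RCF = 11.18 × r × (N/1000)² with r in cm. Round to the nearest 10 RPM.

Original rotor: r = 82 mm / 2 = 41 mm = 4.1 cm
RCF = 11.18 × r × (N/1000)²
RCF_original = 11.18 × 4.1 × (25.28)² = 11.18 × 4.1 × 639.0784 ≈ 29,294.1 × g
Target RCF = 0.85 × 29,294.1 ≈ 24,900 × g
Your rotor: r = 84 mm = 8.4 cm
24,900 = 11.18 × 8.4 × (N/1000)²
(N/1000)² = 24,900 / 93.912 = 265.1418
N = 1000 × √265.1418 ≈ 16,283.2

16280 RPM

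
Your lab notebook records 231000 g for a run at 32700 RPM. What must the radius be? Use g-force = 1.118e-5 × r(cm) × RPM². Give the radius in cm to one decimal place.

19.3 cm

231000 = 1.118 × 10⁻⁵ × r × (32700)²
r = 231000 / (1.118 × 10⁻⁵ × 1,069,290,000) = 231000 / 11954.66 ≈ 19.323 cm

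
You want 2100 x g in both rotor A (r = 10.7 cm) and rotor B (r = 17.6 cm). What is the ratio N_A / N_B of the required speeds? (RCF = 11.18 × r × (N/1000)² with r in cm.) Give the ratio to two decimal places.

1.28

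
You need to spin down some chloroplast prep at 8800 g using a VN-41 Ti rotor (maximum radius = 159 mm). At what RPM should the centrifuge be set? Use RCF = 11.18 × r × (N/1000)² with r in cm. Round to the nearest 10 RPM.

N ≈ 7040 RPM

r = 159 mm = 15.9 cm
RCF = 11.18 × r × (N/1000)²
8,800 = 11.18 × 15.9 × (N/1000)²
(N/1000)² = 8,800 / 177.762 = 49.50439
N = 1000 × √49.50439 ≈ 7,035.9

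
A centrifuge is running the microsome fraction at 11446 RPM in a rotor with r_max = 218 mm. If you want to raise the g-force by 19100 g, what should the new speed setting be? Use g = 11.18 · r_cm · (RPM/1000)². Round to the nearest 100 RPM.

r = 218 mm = 21.8 cm
Current RCF = 11.18 × 21.8 × (11.446)² = 11.18 × 21.8 × 131.010916 ≈ 31,930.5 × g
Target RCF = 31,930.5 + 19,100 = 51,030.5 × g
(N/1000)² = 51,030.5 / 243.724 = 209.3782
N = 1000 × √209.3782 ≈ 14,469.9

14500 RPM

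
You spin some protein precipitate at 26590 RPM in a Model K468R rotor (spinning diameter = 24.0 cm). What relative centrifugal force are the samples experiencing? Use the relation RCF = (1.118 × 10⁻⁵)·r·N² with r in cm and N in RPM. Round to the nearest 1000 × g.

RCF ≈ 95000 g

r = 24.0 / 2 = 12 cm
RCF = 1.118 × 10⁻⁵ × r × N²
RCF = 1.118 × 10⁻⁵ × 12 × (26590)² = 1.118 × 10⁻⁵ × 12 × 707,028,100 ≈ 94,854.9 × g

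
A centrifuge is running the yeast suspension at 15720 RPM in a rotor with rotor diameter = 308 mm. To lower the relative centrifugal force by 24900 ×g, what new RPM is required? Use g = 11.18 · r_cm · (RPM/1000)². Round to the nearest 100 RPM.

N₂ ≈ 10100 RPM

r = 308 mm / 2 = 154 mm = 15.4 cm
Current RCF = 11.18 × 15.4 × (15.72)² = 11.18 × 15.4 × 247.1184 ≈ 42,546.9 × g
Target RCF = 42,546.9 − 24,900 = 17,646.9 × g
(N/1000)² = 17,646.9 / 172.172 = 102.4958
N = 1000 × √102.4958 ≈ 10,124.0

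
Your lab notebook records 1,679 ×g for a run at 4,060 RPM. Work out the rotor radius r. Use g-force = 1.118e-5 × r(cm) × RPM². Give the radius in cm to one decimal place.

1679 = 1.118 × 10⁻⁵ × r × (4060)²
r = 1679 / (1.118 × 10⁻⁵ × 16,483,600) = 1679 / 184.2866 ≈ 9.111 cm

9.1 cm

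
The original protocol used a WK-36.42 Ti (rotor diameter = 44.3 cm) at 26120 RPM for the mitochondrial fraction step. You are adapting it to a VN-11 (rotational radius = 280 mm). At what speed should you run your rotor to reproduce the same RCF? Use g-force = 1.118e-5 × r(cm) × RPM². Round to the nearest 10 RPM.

23230 RPM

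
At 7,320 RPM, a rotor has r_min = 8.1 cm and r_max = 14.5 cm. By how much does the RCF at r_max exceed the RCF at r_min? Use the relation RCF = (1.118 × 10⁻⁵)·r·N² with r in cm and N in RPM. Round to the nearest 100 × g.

RCF_max = 1.118 × 10⁻⁵ × 14.5 × (7320)² = 1.118 × 10⁻⁵ × 14.5 × 53,582,400 ≈ 8,686.2 × g
RCF_min = 1.118 × 10⁻⁵ × 8.1 × (7320)² = 1.118 × 10⁻⁵ × 8.1 × 53,582,400 ≈ 4,852.3 × g
ΔRCF = 8,686.2 − 4,852.3 = 3,833.9

≈ 3800 × g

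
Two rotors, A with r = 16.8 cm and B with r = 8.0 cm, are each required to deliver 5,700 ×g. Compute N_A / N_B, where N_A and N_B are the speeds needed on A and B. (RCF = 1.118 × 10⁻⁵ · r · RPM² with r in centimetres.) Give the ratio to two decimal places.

At fixed RCF, N ∝ 1/√r, so N_A/N_B = √(r_B/r_A) = √(8.0/16.8) = √0.476190 = 0.6901.

0.69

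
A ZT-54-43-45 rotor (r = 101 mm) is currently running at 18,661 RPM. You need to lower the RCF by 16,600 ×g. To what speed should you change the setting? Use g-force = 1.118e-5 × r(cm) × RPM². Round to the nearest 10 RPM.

r = 101 mm = 10.1 cm
Current RCF = 1.118 × 10⁻⁵ × 10.1 × (18661)² = 1.118 × 10⁻⁵ × 10.1 × 348,232,921 ≈ 39,321.8 × g
Target RCF = 39,321.8 − 16,600 = 22,721.8 × g
N² = 22,721.8 / (11.2918 × 10⁻⁵) = 201,223,897
N ≈ √201,223,897 ≈ 14,185.3

≈ 14190 RPM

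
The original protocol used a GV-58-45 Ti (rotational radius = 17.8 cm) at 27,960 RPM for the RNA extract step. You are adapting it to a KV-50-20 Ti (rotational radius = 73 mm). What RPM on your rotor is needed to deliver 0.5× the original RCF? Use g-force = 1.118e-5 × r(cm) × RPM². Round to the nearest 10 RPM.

RCF = 1.118 × 10⁻⁵ × r × N²
RCF_original = 1.118 × 10⁻⁵ × 17.8 × (27960)² = 1.118 × 10⁻⁵ × 17.8 × 781,761,600 ≈ 155,573.7 × g
Target RCF = 0.5 × 155,573.7 ≈ 77,786.9 × g
Your rotor: r = 73 mm = 7.3 cm
77,786.9 = 1.118 × 10⁻⁵ × 7.3 × N²
N² = 77,786.9 / (8.1614 × 10⁻⁵) = 953,107,310
N ≈ √953,107,310 ≈ 30,872.4

30870 RPM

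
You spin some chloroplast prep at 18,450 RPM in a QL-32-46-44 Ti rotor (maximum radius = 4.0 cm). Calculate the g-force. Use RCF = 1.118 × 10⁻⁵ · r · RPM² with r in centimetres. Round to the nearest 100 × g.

RCF ≈ 15200 ×g

RCF = 1.118 × 10⁻⁵ × 4 × (18450)² = 1.118 × 10⁻⁵ × 4 × 340,402,500 ≈ 15,222.8 × g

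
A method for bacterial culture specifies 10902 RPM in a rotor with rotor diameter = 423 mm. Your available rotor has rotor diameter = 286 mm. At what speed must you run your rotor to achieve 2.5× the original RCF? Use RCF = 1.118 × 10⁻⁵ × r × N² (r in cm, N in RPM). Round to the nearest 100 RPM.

Original rotor: r = 423 mm / 2 = 211.5 mm = 21.15 cm
RCF_original = 1.118 × 10⁻⁵ × 21.15 × (10902)² = 1.118 × 10⁻⁵ × 21.15 × 118,853,604 ≈ 28,103.8 × g
Target RCF = 2.5 × 28,103.8 ≈ 70,259.5 × g
Your rotor: r = 286 mm / 2 = 143 mm = 14.3 cm
70,259.5 = 1.118 × 10⁻⁵ × 14.3 × N²
N² = 70,259.5 / (15.9874 × 10⁻⁵) = 439,467,956
N ≈ √439,467,956 ≈ 20,963.5

21000 RPM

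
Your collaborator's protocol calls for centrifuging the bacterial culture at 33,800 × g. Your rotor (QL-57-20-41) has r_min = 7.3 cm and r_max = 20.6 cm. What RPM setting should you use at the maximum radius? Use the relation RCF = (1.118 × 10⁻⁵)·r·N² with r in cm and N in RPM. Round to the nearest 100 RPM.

≈ 12100 RPM

Use r_max = 20.6 cm.
33,800 = 1.118 × 10⁻⁵ × 20.6 × N²
N² = 33,800 / (23.0308 × 10⁻⁵) = 146,759,991
N ≈ √146,759,991 ≈ 12,114.5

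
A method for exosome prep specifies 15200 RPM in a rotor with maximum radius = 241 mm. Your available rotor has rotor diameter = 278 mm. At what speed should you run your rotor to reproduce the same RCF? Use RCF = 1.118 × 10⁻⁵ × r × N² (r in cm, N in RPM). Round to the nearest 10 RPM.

Original rotor: r = 241 mm = 24.1 cm
RCF = 1.118 × 10⁻⁵ × r × N²
RCF_original = 1.118 × 10⁻⁵ × 24.1 × (15200)² = 1.118 × 10⁻⁵ × 24.1 × 231,040,000 ≈ 62,251 × g
Your rotor: r = 278 mm / 2 = 139 mm = 13.9 cm
62,251 = 1.118 × 10⁻⁵ × 13.9 × N²
N² = 62,251 / (15.5402 × 10⁻⁵) = 400,580,430
N ≈ √400,580,430 ≈ 20,014.5

≈ 20010 RPM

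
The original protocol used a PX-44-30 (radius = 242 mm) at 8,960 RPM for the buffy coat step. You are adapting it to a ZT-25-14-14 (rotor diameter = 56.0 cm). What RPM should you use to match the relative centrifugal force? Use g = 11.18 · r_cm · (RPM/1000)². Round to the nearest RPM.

Original rotor: r = 242 mm = 24.2 cm
RCF_original = 11.18 × 24.2 × (8.96)² = 11.18 × 24.2 × 80.2816 ≈ 21,720.7 × g
Your rotor: r = 56.0 / 2 = 28 cm
21,720.7 = 11.18 × 28 × (N/1000)²
(N/1000)² = 21,720.7 / 313.04 = 69.38634
N = 1000 × √69.38634 ≈ 8,329.8

8330 RPM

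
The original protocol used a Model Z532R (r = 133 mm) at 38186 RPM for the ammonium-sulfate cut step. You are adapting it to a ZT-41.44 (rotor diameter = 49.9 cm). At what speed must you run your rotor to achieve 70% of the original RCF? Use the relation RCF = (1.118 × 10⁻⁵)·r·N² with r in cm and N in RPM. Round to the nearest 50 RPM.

23350 RPM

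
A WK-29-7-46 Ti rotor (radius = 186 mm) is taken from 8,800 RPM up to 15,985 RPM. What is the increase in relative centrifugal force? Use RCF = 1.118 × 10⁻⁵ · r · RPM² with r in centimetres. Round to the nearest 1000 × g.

37000 ×g

r = 186 mm = 18.6 cm
RCF₁ = 1.118 × 10⁻⁵ × 18.6 × (8800)² = 1.118 × 10⁻⁵ × 18.6 × 77,440,000 ≈ 16,103.5 × g
RCF₂ = 1.118 × 10⁻⁵ × 18.6 × (15985)² = 1.118 × 10⁻⁵ × 18.6 × 255,520,225 ≈ 53,134.9 × g
Increase = 53,134.9 − 16,103.5 = 37,031.4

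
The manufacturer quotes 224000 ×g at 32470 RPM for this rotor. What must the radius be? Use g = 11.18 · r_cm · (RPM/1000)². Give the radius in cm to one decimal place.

19.0 cm

224000 = 11.18 × r × (32.47)²
r = 224000 / (11.18 × 1054.3009) = 224000 / 11787.08 ≈ 19.004 cm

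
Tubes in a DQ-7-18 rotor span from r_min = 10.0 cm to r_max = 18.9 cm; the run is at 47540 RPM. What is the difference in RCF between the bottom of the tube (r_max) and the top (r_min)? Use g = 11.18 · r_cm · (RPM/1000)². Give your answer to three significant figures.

RCF_max = 11.18 × 18.9 × (47.54)² = 11.18 × 18.9 × 2,260.0516 ≈ 477,553.4 × g
RCF_min = 11.18 × 10 × (47.54)² = 11.18 × 10 × 2,260.0516 ≈ 252,673.8 × g
ΔRCF = 477,553.4 − 252,673.8 = 224,879.6

≈ 225000 × g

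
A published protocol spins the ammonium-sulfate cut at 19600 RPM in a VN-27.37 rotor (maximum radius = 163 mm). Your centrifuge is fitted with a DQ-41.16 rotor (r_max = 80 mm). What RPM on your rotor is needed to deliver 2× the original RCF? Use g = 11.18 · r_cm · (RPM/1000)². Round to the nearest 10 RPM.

Original rotor: r = 163 mm = 16.3 cm
RCF_original = 11.18 × 16.3 × (19.6)² = 11.18 × 16.3 × 384.16 ≈ 70,007 × g
Target RCF = 2 × 70,007 ≈ 140,014 × g
Your rotor: r = 80 mm = 8.0 cm
140,014 = 11.18 × 8 × (N/1000)²
(N/1000)² = 140,014 / 89.44 = 1565.452
N = 1000 × √1565.452 ≈ 39,565.8

≈ 39570 RPM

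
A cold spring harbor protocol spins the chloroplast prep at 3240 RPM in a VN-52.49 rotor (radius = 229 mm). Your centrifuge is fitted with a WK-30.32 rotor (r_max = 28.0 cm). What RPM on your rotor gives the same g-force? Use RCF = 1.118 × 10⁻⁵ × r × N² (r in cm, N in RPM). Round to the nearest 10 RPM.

2930 RPM

Original rotor: r = 229 mm = 22.9 cm
RCF = 1.118 × 10⁻⁵ × r × N²
RCF_original = 1.118 × 10⁻⁵ × 22.9 × (3240)² = 1.118 × 10⁻⁵ × 22.9 × 10,497,600 ≈ 2,687.6 × g
2,687.6 = 1.118 × 10⁻⁵ × 28 × N²
N² = 2,687.6 / (31.304 × 10⁻⁵) = 8,585,484
N ≈ √8,585,484 ≈ 2,930.1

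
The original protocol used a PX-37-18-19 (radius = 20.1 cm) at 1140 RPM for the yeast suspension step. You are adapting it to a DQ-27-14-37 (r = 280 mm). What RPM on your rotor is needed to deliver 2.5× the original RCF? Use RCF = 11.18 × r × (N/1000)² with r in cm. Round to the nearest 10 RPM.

RCF_original = 11.18 × 20.1 × (1.14)² = 11.18 × 20.1 × 1.2996 ≈ 292 × g
Target RCF = 2.5 × 292 ≈ 730 × g
Your rotor: r = 280 mm = 28.0 cm
730 = 11.18 × 28 × (N/1000)²
(N/1000)² = 730 / 313.04 = 2.33197
N = 1000 × √2.33197 ≈ 1,527.1

≈ 1530 RPM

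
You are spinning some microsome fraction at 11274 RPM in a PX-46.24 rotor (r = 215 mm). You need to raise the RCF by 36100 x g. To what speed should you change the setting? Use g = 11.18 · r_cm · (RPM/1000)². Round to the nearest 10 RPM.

r = 215 mm = 21.5 cm
Current RCF = 11.18 × 21.5 × (11.274)² = 11.18 × 21.5 × 127.103076 ≈ 30,551.8 × g
Target RCF = 30,551.8 + 36,100 = 66,651.8 × g
(N/1000)² = 66,651.8 / 240.37 = 277.2883
N = 1000 × √277.2883 ≈ 16,652.0

16650 RPM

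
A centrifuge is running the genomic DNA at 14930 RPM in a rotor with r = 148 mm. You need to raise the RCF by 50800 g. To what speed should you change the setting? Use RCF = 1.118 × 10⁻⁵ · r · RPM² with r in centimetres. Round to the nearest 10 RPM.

r = 148 mm = 14.8 cm
Current RCF = 1.118 × 10⁻⁵ × 14.8 × (14930)² = 1.118 × 10⁻⁵ × 14.8 × 222,904,900 ≈ 36,882.7 × g
Target RCF = 36,882.7 + 50,800 = 87,682.7 × g
N² = 87,682.7 / (16.5464 × 10⁻⁵) = 529,920,103
N ≈ √529,920,103 ≈ 23,020.0

23020 RPM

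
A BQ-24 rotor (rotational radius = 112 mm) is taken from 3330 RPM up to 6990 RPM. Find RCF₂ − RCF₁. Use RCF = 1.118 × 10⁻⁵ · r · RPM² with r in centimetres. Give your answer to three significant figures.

4730 ×g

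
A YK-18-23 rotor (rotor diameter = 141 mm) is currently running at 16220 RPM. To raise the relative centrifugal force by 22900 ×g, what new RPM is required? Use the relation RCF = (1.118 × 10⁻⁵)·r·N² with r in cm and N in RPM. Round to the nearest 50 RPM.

≈ 23550 RPM

r = 141 mm / 2 = 70.5 mm = 7.05 cm
Current RCF = 1.118 × 10⁻⁵ × 7.05 × (16220)² = 1.118 × 10⁻⁵ × 7.05 × 263,088,400 ≈ 20,736.4 × g
Target RCF = 20,736.4 + 22,900 = 43,636.4 × g
N² = 43,636.4 / (7.8819 × 10⁻⁵) = 553,627,932
N ≈ √553,627,932 ≈ 23,529.3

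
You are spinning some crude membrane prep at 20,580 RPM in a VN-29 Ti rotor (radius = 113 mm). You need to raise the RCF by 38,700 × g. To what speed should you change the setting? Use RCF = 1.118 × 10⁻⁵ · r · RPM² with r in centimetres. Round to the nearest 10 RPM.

≈ 27020 RPM

r = 113 mm = 11.3 cm
Current RCF = 1.118 × 10⁻⁵ × 11.3 × (20580)² = 1.118 × 10⁻⁵ × 11.3 × 423,536,400 ≈ 53,507 × g
Target RCF = 53,507 + 38,700 = 92,207 × g
N² = 92,207 / (12.6334 × 10⁻⁵) = 729,866,861
N ≈ √729,866,861 ≈ 27,016.0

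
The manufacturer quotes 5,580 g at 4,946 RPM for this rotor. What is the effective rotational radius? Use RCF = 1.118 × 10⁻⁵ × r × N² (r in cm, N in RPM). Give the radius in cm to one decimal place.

RCF = 1.118 × 10⁻⁵ × r × N²
5580 = 1.118 × 10⁻⁵ × r × (4946)²
r = 5580 / (1.118 × 10⁻⁵ × 24,462,916) = 5580 / 273.4954 ≈ 20.403 cm

≈ 20.4 cm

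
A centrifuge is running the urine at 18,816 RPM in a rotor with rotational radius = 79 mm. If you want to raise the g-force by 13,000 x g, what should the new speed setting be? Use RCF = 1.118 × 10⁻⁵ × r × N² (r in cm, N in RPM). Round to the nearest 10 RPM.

r = 79 mm = 7.9 cm
Current RCF = 1.118 × 10⁻⁵ × 7.9 × (18816)² = 1.118 × 10⁻⁵ × 7.9 × 354,041,856 ≈ 31,269.7 × g
Target RCF = 31,269.7 + 13,000 = 44,269.7 × g
N² = 44,269.7 / (8.8322 × 10⁻⁵) = 501,230,724
N ≈ √501,230,724 ≈ 22,388.2

N₂ ≈ 22390 RPM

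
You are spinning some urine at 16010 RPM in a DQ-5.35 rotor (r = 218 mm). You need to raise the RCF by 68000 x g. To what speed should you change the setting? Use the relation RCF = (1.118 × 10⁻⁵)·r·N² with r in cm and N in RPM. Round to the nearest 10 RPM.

r = 218 mm = 21.8 cm
Current RCF = 1.118 × 10⁻⁵ × 21.8 × (16010)² = 1.118 × 10⁻⁵ × 21.8 × 256,320,100 ≈ 62,471.4 × g
Target RCF = 62,471.4 + 68,000 = 130,471.4 × g
N² = 130,471.4 / (24.3724 × 10⁻⁵) = 535,324,383
N ≈ √535,324,383 ≈ 23,137.1

N₂ ≈ 23140 RPM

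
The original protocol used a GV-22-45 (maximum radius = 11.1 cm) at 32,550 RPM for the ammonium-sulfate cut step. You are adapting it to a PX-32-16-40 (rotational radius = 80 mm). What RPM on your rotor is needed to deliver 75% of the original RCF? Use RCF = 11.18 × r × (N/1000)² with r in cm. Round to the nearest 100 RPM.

RCF_original = 11.18 × 11.1 × (32.55)² = 11.18 × 11.1 × 1,059.5025 ≈ 131,482.1 × g
Target RCF = 0.75 × 131,482.1 ≈ 98,611.6 × g
Your rotor: r = 80 mm = 8.0 cm
98,611.6 = 11.18 × 8 × (N/1000)²
(N/1000)² = 98,611.6 / 89.44 = 1102.545
N = 1000 × √1102.545 ≈ 33,204.6

≈ 33200 RPM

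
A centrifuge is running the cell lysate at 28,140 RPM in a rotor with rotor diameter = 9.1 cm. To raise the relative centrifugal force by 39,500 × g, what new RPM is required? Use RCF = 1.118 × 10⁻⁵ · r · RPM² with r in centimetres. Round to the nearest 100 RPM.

r = 9.1 / 2 = 4.55 cm
Current RCF = 1.118 × 10⁻⁵ × 4.55 × (28140)² = 1.118 × 10⁻⁵ × 4.55 × 791,859,600 ≈ 40,281.1 × g
Target RCF = 40,281.1 + 39,500 = 79,781.1 × g
N² = 79,781.1 / (5.0869 × 10⁻⁵) = 1,568,363,837
N ≈ √1,568,363,837 ≈ 39,602.6

N₂ ≈ 39600 RPM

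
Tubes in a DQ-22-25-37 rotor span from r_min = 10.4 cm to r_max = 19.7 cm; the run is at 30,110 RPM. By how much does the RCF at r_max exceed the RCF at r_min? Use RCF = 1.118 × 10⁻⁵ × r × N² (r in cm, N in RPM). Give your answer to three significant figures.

ΔRCF = 1.118 × 10⁻⁵ × (r_max − r_min) × N² = 1.118 × 10⁻⁵ × 9.3 × 906,612,100 ≈ 94,264.1

≈ 94300 × g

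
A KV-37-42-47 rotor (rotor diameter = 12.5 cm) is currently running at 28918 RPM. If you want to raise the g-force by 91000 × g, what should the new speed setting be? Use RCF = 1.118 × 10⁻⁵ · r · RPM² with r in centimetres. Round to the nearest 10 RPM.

r = 12.5 / 2 = 6.25 cm
Current RCF = 1.118 × 10⁻⁵ × 6.25 × (28918)² = 1.118 × 10⁻⁵ × 6.25 × 836,250,724 ≈ 58,433 × g
Target RCF = 58,433 + 91,000 = 149,433 × g
N² = 149,433 / (6.9875 × 10⁻⁵) = 2,138,576,029
N ≈ √2,138,576,029 ≈ 46,244.7

≈ 46240 RPM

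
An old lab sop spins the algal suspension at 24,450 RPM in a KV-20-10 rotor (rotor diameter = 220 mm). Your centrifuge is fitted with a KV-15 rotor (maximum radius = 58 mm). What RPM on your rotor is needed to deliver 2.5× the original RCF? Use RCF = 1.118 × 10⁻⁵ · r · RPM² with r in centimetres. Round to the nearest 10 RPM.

Original rotor: r = 220 mm / 2 = 110 mm = 11 cm
RCF_original = 1.118 × 10⁻⁵ × 11 × (24450)² = 1.118 × 10⁻⁵ × 11 × 597,802,500 ≈ 73,517.8 × g
Target RCF = 2.5 × 73,517.8 ≈ 183,794.5 × g
Your rotor: r = 58 mm = 5.8 cm
183,794.5 = 1.118 × 10⁻⁵ × 5.8 × N²
N² = 183,794.5 / (6.4844 × 10⁻⁵) = 2,834,410,277
N ≈ √2,834,410,277 ≈ 53,239.2

53240 RPM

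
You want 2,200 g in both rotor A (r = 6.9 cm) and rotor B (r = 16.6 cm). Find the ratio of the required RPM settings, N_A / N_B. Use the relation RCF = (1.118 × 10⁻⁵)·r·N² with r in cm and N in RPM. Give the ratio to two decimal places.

At fixed RCF, N ∝ 1/√r, so N_A/N_B = √(r_B/r_A) = √(16.6/6.9) = √2.405797 = 1.5511.

1.55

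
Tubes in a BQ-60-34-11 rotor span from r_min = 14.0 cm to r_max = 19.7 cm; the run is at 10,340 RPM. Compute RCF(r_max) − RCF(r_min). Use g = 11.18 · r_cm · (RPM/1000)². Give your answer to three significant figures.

6810 ×g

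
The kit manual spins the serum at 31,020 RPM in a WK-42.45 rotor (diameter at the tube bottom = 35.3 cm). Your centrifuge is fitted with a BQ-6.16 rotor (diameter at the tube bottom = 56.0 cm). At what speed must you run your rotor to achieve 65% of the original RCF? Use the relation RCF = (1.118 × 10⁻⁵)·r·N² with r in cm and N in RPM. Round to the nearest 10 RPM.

Original rotor: r = 35.3 / 2 = 17.65 cm
RCF = 1.118 × 10⁻⁵ × r × N²
RCF_original = 1.118 × 10⁻⁵ × 17.65 × (31020)² = 1.118 × 10⁻⁵ × 17.65 × 962,240,400 ≈ 189,876 × g
Target RCF = 0.65 × 189,876 ≈ 123,419.4 × g
Your rotor: r = 56.0 / 2 = 28 cm
123,419.4 = 1.118 × 10⁻⁵ × 28 × N²
N² = 123,419.4 / (31.304 × 10⁻⁵) = 394,260,797
N ≈ √394,260,797 ≈ 19,856.0

≈ 19860 RPM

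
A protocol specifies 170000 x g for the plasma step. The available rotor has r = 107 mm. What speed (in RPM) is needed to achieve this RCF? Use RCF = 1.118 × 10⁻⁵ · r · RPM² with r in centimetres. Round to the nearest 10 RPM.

≈ 37700 RPM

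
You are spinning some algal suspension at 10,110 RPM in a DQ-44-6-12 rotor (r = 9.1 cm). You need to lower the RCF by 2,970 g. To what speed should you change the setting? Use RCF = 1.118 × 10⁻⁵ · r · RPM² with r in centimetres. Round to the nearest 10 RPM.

Current RCF = 1.118 × 10⁻⁵ × 9.1 × (10110)² = 1.118 × 10⁻⁵ × 9.1 × 102,212,100 ≈ 10,398.9 × g
Target RCF = 10,398.9 − 2,970 = 7,428.9 × g
N² = 7,428.9 / (10.1738 × 10⁻⁵) = 73,019,914
N ≈ √73,019,914 ≈ 8,545.2

N₂ ≈ 8550 RPM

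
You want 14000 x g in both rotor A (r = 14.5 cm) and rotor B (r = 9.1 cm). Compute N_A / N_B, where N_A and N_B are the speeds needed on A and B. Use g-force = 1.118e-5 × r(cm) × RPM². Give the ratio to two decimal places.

At fixed RCF, N ∝ 1/√r, so N_A/N_B = √(r_B/r_A) = √(9.1/14.5) = √0.627586 = 0.7922.

0.79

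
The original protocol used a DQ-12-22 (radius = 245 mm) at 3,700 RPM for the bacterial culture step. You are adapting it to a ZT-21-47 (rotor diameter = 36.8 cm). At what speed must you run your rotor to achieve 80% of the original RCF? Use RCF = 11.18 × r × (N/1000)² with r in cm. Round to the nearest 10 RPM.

Original rotor: r = 245 mm = 24.5 cm
RCF_original = 11.18 × 24.5 × (3.7)² = 11.18 × 24.5 × 13.69 ≈ 3,749.8 × g
Target RCF = 0.8 × 3,749.8 ≈ 2,999.8 × g
Your rotor: r = 36.8 / 2 = 18.4 cm
2,999.8 = 11.18 × 18.4 × (N/1000)²
(N/1000)² = 2,999.8 / 205.712 = 14.58252
N = 1000 × √14.58252 ≈ 3,818.7

≈ 3820 RPM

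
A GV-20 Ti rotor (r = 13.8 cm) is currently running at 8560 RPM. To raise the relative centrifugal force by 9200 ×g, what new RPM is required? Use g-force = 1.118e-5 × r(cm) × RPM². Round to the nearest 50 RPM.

Current RCF = 1.118 × 10⁻⁵ × 13.8 × (8560)² = 1.118 × 10⁻⁵ × 13.8 × 73,273,600 ≈ 11,304.9 × g
Target RCF = 11,304.9 + 9,200 = 20,504.9 × g
N² = 20,504.9 / (15.4284 × 10⁻⁵) = 132,903,606
N ≈ √132,903,606 ≈ 11,528.4

11550 RPM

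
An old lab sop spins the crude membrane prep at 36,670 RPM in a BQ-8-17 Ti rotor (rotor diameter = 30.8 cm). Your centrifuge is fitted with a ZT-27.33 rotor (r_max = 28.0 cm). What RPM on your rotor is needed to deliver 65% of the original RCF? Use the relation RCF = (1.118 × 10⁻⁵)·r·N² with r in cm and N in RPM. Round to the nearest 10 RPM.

Original rotor: r = 30.8 / 2 = 15.4 cm
RCF_original = 1.118 × 10⁻⁵ × 15.4 × (36670)² = 1.118 × 10⁻⁵ × 15.4 × 1,344,688,900 ≈ 231,517.8 × g
Target RCF = 0.65 × 231,517.8 ≈ 150,486.6 × g
150,486.6 = 1.118 × 10⁻⁵ × 28 × N²
N² = 150,486.6 / (31.304 × 10⁻⁵) = 480,726,425
N ≈ √480,726,425 ≈ 21,925.5

21930 RPM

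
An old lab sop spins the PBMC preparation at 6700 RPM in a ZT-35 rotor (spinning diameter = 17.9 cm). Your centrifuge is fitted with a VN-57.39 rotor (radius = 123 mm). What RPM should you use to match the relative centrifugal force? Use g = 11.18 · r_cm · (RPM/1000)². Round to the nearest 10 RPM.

≈ 5720 RPM

Original rotor: r = 17.9 / 2 = 8.95 cm
RCF_original = 11.18 × 8.95 × (6.7)² = 11.18 × 8.95 × 44.89 ≈ 4,491.7 × g
Your rotor: r = 123 mm = 12.3 cm
4,491.7 = 11.18 × 12.3 × (N/1000)²
(N/1000)² = 4,491.7 / 137.514 = 32.66358
N = 1000 × √32.66358 ≈ 5,715.2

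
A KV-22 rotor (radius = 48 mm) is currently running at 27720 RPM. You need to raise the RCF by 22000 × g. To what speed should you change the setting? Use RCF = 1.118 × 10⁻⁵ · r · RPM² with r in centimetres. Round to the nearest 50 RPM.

34350 RPM

r = 48 mm = 4.8 cm
Current RCF = 1.118 × 10⁻⁵ × 4.8 × (27720)² = 1.118 × 10⁻⁵ × 4.8 × 768,398,400 ≈ 41,235.3 × g
Target RCF = 41,235.3 + 22,000 = 63,235.3 × g
N² = 63,235.3 / (5.3664 × 10⁻⁵) = 1,178,356,067
N ≈ √1,178,356,067 ≈ 34,327.2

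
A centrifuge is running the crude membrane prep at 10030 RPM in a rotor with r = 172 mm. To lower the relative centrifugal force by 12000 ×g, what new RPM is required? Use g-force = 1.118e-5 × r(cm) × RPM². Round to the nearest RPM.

r = 172 mm = 17.2 cm
Current RCF = 1.118 × 10⁻⁵ × 17.2 × (10030)² = 1.118 × 10⁻⁵ × 17.2 × 100,600,900 ≈ 19,345.2 × g
Target RCF = 19,345.2 − 12,000 = 7,345.2 × g
N² = 7,345.2 / (19.2296 × 10⁻⁵) = 38,197,362
N ≈ √38,197,362 ≈ 6,180.4

≈ 6180 RPM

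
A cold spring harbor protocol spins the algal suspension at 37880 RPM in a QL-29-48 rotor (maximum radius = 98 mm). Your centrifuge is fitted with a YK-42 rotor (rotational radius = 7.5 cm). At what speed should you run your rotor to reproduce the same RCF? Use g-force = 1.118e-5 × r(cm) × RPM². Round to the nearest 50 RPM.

43300 RPM

Original rotor: r = 98 mm = 9.8 cm
RCF = 1.118 × 10⁻⁵ × r × N²
RCF_original = 1.118 × 10⁻⁵ × 9.8 × (37880)² = 1.118 × 10⁻⁵ × 9.8 × 1,434,894,400 ≈ 157,212.8 × g
157,212.8 = 1.118 × 10⁻⁵ × 7.5 × N²
N² = 157,212.8 / (8.385 × 10⁻⁵) = 1,874,929,040
N ≈ √1,874,929,040 ≈ 43,300.5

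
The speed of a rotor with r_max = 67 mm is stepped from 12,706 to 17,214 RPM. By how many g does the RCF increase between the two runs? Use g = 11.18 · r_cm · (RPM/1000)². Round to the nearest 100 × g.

≈ 10100 g

r = 67 mm = 6.7 cm
RCF₁ = 11.18 × 6.7 × (12.706)² = 11.18 × 6.7 × 161.442436 ≈ 12,093 × g
RCF₂ = 11.18 × 6.7 × (17.214)² = 11.18 × 6.7 × 296.321796 ≈ 22,196.3 × g
Increase = 22,196.3 − 12,093 = 10,103.3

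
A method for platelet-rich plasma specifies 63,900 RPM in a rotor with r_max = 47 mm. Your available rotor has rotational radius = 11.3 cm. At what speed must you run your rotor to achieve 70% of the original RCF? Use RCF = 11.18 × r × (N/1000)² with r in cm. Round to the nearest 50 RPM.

Original rotor: r = 47 mm = 4.7 cm
RCF = 11.18 × r × (N/1000)²
RCF_original = 11.18 × 4.7 × (63.9)² = 11.18 × 4.7 × 4,083.21 ≈ 214,556.4 × g
Target RCF = 0.7 × 214,556.4 ≈ 150,189.5 × g
150,189.5 = 11.18 × 11.3 × (N/1000)²
(N/1000)² = 150,189.5 / 126.334 = 1188.829
N = 1000 × √1188.829 ≈ 34,479.4

34500 RPM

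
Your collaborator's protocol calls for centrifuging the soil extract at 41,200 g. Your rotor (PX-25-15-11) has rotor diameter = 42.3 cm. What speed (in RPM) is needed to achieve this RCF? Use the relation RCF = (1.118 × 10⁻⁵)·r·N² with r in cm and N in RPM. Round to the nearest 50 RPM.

N ≈ 13200 RPM

r = 42.3 / 2 = 21.15 cm
41,200 = 1.118 × 10⁻⁵ × 21.15 × N²
N² = 41,200 / (23.6457 × 10⁻⁵) = 174,238,868
N ≈ √174,238,868 ≈ 13,200.0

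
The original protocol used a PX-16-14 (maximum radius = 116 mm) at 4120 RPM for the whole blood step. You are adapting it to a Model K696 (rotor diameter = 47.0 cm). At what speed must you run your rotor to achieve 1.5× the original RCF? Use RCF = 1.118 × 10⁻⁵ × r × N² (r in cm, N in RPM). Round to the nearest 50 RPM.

≈ 3550 RPM

Original rotor: r = 116 mm = 11.6 cm
RCF = 1.118 × 10⁻⁵ × r × N²
RCF_original = 1.118 × 10⁻⁵ × 11.6 × (4120)² = 1.118 × 10⁻⁵ × 11.6 × 16,974,400 ≈ 2,201.4 × g
Target RCF = 1.5 × 2,201.4 ≈ 3,302.1 × g
Your rotor: r = 47.0 / 2 = 23.5 cm
3,302.1 = 1.118 × 10⁻⁵ × 23.5 × N²
N² = 3,302.1 / (26.273 × 10⁻⁵) = 12,568,416
N ≈ √12,568,416 ≈ 3,545.2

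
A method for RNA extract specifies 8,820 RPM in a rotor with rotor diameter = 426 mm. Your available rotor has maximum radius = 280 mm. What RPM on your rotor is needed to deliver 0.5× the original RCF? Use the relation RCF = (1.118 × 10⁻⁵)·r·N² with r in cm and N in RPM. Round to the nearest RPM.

5440 RPM

Original rotor: r = 426 mm / 2 = 213 mm = 21.3 cm
RCF_original = 1.118 × 10⁻⁵ × 21.3 × (8820)² = 1.118 × 10⁻⁵ × 21.3 × 77,792,400 ≈ 18,525 × g
Target RCF = 0.5 × 18,525 ≈ 9,262.5 × g
Your rotor: r = 280 mm = 28.0 cm
9,262.5 = 1.118 × 10⁻⁵ × 28 × N²
N² = 9,262.5 / (31.304 × 10⁻⁵) = 29,588,870
N ≈ √29,588,870 ≈ 5,439.6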